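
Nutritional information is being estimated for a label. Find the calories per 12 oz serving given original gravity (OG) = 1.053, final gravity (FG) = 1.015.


ABW = (OG−FG)·131.25·0.79/FG;  °P = 259 − 259/SG (for OG→OE and FG→AE);  RE = 0.1808·OE + 0.8192·AE;  Cal = (6.9·ABW + 4·(RE−0.1))·FG·3.55
ABW = (1.053 − 1.015)·131.25·0.79/1.015 = 3.8819
OE = 259 − 259/1.053 = 13.0361 °P
AE = 259 − 259/1.015 = 3.8276 °P
RE = 0.1808·13.0361 + 0.8192·3.8276 = 5.4925 °P
Cal = (6.9·3.8819 + 4·(5.4925−0.1))·1.015·3.55

174.2352 kcal


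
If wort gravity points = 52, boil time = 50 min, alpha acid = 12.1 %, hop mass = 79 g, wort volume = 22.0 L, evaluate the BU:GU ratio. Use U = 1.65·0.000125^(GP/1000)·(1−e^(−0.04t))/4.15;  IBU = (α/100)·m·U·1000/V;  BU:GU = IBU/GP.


U = 1.65·0.000125^(52/1000)·(1−e^(−0.04·50))/4.15 = 0.2154
IBU = (12.1/100)·79·0.2154·1000/22.0 = 93.6079
BU:GU = 93.6079/52

1.8002


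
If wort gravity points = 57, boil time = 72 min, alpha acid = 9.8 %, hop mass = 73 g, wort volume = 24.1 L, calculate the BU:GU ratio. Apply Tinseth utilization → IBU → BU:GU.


U = 1.65·0.000125^(GP/1000)·(1−e^(−0.04t))/4.15;  IBU = (α/100)·m·U·1000/V;  BU:GU = IBU/GP
U = 1.65·0.000125^(57/1000)·(1−e^(−0.04·72))/4.15 = 0.2248
IBU = (9.8/100)·73·0.2248·1000/24.1 = 66.7424
BU:GU = 66.7424/57

1.1709


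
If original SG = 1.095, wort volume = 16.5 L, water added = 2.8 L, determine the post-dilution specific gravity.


SG_new = 1 + (SG_old − 1)·V_old/(V_old + V_water)
pts = (1.095 − 1)·1000·16.5/(16.5 + 2.8) = 81.2176
SG_new = 1 + 81.2176/1000

1.0812


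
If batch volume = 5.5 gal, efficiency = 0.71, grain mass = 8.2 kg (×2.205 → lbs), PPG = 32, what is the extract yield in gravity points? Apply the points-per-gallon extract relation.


points = lbs × PPG × eff / vol
lbs = 8.2 × 2.205 = 18.0810
points = 18.0810 × 32 × 0.71 / 5.5

74.6910 points


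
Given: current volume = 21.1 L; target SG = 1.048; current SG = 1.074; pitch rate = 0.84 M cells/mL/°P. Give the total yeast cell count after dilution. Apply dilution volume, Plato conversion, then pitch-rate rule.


V_w = V·((SG_c−1)/(SG_t−1)−1);  °P = 259 − 259/SG_t;  cells = rate·(V+V_w)·°P
V_w = 21.1·((1.074−1)/(1.048−1)−1) = 11.4292
V_final = 21.1 + 11.4292 = 32.5292
°P = 259 − 259/1.048 = 11.8626
cells = 0.84·32.5292·11.8626

324.1395 billion cells


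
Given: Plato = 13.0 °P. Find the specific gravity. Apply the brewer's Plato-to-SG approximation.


SG = 259/(259 − P)
SG = 259/(259 − 13.0)

1.0528


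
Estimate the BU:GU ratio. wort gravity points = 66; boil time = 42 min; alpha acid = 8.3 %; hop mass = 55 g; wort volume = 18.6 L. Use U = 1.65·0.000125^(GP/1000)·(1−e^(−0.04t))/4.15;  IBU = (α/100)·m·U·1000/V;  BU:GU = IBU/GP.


U = 1.65·0.000125^(66/1000)·(1−e^(−0.04·42))/4.15 = 0.1788
IBU = (8.3/100)·55·0.1788·1000/18.6 = 43.8717
BU:GU = 43.8717/66

0.6647


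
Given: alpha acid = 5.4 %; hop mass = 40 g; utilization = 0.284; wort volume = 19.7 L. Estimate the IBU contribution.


IBU = (α/100)·mass·U·1000 / V
IBU = (5.4/100)·40·0.284·1000 / 19.7

31.1391 IBU


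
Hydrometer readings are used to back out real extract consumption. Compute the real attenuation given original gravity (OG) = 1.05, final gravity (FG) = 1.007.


AA = (OG−FG)/(OG−1)·100;  RA = AA·0.8192
AA = (1.05 − 1.007)/(1.05 − 1)·100 = 86.0000
RA = 86.0000·0.8192

70.4512 %


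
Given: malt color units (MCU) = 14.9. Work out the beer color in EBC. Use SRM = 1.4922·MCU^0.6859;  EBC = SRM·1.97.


SRM = 1.4922·14.9^0.6859 = 9.5173
EBC = 9.5173·1.97

18.7492 EBC


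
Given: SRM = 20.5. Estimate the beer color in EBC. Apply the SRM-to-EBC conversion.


EBC = SRM · 1.97
EBC = 20.5 · 1.97

40.3850 EBC


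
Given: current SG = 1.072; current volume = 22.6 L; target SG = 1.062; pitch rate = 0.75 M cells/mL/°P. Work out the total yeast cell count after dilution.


V_w = V·((SG_c−1)/(SG_t−1)−1);  °P = 259 − 259/SG_t;  cells = rate·(V+V_w)·°P
V_w = 22.6·((1.072−1)/(1.062−1)−1) = 3.6452
V_final = 22.6 + 3.6452 = 26.2452
°P = 259 − 259/1.062 = 15.1205
cells = 0.75·26.2452·15.1205

297.6305 billion cells


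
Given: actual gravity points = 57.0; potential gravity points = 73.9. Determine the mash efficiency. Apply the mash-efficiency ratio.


efficiency = actual / potential × 100
efficiency = 57.0 / 73.9 × 100

77.1313 %


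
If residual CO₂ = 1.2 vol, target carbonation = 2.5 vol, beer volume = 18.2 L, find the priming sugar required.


sugar = (target − residual)·4.0·V
sugar = (2.5 − 1.2)·4.0·18.2

94.6400 g


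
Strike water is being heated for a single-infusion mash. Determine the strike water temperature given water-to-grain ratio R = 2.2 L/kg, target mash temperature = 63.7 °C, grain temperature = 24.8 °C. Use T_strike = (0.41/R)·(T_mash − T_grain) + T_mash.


T_strike = (0.41/2.2)·(63.7 − 24.8) + 63.7

70.9495 °C


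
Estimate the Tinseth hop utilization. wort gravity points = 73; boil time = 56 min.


U = 1.65·0.000125^(GP/1000) · (1 − e^(−0.04·t))/4.15
bigness = 1.65·0.000125^(73/1000) = 0.8562
boil_factor = (1 − e^(−0.04·56))/4.15 = 0.2153
U = 0.8562 · 0.2153

0.1843


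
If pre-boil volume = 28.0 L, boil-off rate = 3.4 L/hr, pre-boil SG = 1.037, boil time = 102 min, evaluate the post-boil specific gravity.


V_post = V_pre − rate·(t/60);  SG_post = 1 + (SG_pre−1)·V_pre/V_post
V_post = 28.0 − 3.4·(102/60) = 22.2200
SG_post = 1 + (1.037 − 1)·28.0/22.2200

1.0466


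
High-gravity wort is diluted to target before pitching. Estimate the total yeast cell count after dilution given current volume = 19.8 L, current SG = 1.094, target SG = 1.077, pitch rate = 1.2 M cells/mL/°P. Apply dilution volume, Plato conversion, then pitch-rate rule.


V_w = V·((SG_c−1)/(SG_t−1)−1);  °P = 259 − 259/SG_t;  cells = rate·(V+V_w)·°P
V_w = 19.8·((1.094−1)/(1.077−1)−1) = 4.3714
V_final = 19.8 + 4.3714 = 24.1714
°P = 259 − 259/1.077 = 18.5172
cells = 1.2·24.1714·18.5172

537.1040 billion cells


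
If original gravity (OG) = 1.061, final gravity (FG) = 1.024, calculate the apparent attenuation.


AA = (OG − FG)/(OG − 1) · 100
AA = (1.061 − 1.024)/(1.061 − 1) · 100

60.6557 %


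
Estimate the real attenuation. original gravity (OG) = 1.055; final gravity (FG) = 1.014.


AA = (OG−FG)/(OG−1)·100;  RA = AA·0.8192
AA = (1.055 − 1.014)/(1.055 − 1)·100 = 74.5455
RA = 74.5455·0.8192

61.0676 %


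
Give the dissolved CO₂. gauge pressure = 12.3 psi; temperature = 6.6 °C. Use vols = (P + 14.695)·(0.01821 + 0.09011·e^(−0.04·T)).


vols = (12.3 + 14.695)·(0.01821 + 0.09011·e^(−0.04·6.6))

2.3597 volumes


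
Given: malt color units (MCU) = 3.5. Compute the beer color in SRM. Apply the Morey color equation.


SRM = 1.4922 · MCU^0.6859
SRM = 1.4922 · 3.5^0.6859

3.5237 SRM


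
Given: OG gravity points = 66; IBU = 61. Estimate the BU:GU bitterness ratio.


BU:GU = IBU / OG_points
BU:GU = 61 / 66

0.9242


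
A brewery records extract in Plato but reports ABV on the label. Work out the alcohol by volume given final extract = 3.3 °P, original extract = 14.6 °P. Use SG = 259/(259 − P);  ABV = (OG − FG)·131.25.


OG = 259/(259 − 14.6) = 1.0597
FG = 259/(259 − 3.3) = 1.0129
ABV = (1.0597 − 1.0129)·131.25

6.1468 % ABV


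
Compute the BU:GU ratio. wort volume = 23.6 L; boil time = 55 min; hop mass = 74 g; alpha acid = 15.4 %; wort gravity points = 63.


U = 1.65·0.000125^(GP/1000)·(1−e^(−0.04t))/4.15;  IBU = (α/100)·m·U·1000/V;  BU:GU = IBU/GP
U = 1.65·0.000125^(63/1000)·(1−e^(−0.04·55))/4.15 = 0.2007
IBU = (15.4/100)·74·0.2007·1000/23.6 = 96.9124
BU:GU = 96.9124/63

1.5383


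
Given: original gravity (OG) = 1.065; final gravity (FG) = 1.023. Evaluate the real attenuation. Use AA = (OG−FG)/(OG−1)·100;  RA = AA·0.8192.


AA = (1.065 − 1.023)/(1.065 − 1)·100 = 64.6154
RA = 64.6154·0.8192

52.9329 %


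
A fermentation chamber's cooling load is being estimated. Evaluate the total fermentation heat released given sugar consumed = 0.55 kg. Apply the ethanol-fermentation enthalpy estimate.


Q = m_sugar · 590 kJ/kg
Q = 0.55 · 590

324.5000 kJ


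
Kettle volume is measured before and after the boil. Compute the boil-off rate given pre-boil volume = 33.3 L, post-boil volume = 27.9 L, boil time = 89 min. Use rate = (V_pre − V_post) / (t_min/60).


rate = (33.3 − 27.9) / (89/60)

3.6404 L/hr


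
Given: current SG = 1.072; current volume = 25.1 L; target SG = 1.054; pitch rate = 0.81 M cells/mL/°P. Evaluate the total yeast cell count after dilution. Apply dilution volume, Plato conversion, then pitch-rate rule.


V_w = V·((SG_c−1)/(SG_t−1)−1);  °P = 259 − 259/SG_t;  cells = rate·(V+V_w)·°P
V_w = 25.1·((1.072−1)/(1.054−1)−1) = 8.3667
V_final = 25.1 + 8.3667 = 33.4667
°P = 259 − 259/1.054 = 13.2694
cells = 0.81·33.4667·13.2694

359.7082 billion cells


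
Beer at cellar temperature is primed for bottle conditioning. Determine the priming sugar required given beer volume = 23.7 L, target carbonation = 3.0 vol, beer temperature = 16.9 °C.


residual = 14.695·(0.01821 + 0.09011·e^(−0.04·T));  sugar = (target − residual)·4.0·V
residual = 14.695·(0.01821 + 0.09011·e^(−0.04·16.9)) = 0.9411
sugar = (3.0 − 0.9411)·4.0·23.7

195.1809 g


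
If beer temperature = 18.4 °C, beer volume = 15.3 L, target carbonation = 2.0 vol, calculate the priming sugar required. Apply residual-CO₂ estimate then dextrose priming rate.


residual = 14.695·(0.01821 + 0.09011·e^(−0.04·T));  sugar = (target − residual)·4.0·V
residual = 14.695·(0.01821 + 0.09011·e^(−0.04·18.4)) = 0.9019
sugar = (2.0 − 0.9019)·4.0·15.3

67.2033 g


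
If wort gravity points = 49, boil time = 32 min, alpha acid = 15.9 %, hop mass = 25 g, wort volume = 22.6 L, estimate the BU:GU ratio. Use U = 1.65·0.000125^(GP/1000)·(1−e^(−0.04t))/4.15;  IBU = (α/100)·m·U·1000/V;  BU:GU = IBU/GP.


U = 1.65·0.000125^(49/1000)·(1−e^(−0.04·32))/4.15 = 0.1848
IBU = (15.9/100)·25·0.1848·1000/22.6 = 32.5033
BU:GU = 32.5033/49

0.6633


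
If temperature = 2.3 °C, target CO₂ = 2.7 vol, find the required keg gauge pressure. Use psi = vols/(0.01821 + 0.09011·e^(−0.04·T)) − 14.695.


psi = 2.7/(0.01821 + 0.09011·e^(−0.04·2.3)) − 14.695

12.1975 psi


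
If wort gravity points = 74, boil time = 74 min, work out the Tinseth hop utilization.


U = 1.65·0.000125^(GP/1000) · (1 − e^(−0.04·t))/4.15
bigness = 1.65·0.000125^(74/1000) = 0.8485
boil_factor = (1 − e^(−0.04·74))/4.15 = 0.2285
U = 0.8485 · 0.2285

0.1939


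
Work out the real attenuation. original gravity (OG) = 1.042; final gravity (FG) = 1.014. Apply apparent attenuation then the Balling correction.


AA = (OG−FG)/(OG−1)·100;  RA = AA·0.8192
AA = (1.042 − 1.014)/(1.042 − 1)·100 = 66.6667
RA = 66.6667·0.8192

54.6133 %


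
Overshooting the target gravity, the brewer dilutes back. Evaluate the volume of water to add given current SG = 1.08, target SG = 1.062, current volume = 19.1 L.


V_water = V·((SG_curr − 1)/(SG_target − 1) − 1)
V_water = 19.1·((1.08 − 1)/(1.062 − 1) − 1)

5.5452 L


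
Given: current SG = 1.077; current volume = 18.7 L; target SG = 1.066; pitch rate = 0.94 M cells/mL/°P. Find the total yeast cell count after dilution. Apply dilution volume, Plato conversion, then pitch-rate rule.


V_w = V·((SG_c−1)/(SG_t−1)−1);  °P = 259 − 259/SG_t;  cells = rate·(V+V_w)·°P
V_w = 18.7·((1.077−1)/(1.066−1)−1) = 3.1167
V_final = 18.7 + 3.1167 = 21.8167
°P = 259 − 259/1.066 = 16.0356
cells = 0.94·21.8167·16.0356

328.8537 billion cells


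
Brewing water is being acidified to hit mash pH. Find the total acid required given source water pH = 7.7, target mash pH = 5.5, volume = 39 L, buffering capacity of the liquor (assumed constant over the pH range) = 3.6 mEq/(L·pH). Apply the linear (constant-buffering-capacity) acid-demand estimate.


acid = buffering capacity · (pH_source − pH_target) · V
acid = 3.6 · (7.7 − 5.5) · 39

308.8800 mEq


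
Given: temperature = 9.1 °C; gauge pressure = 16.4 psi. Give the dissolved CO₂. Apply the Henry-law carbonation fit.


vols = (P + 14.695)·(0.01821 + 0.09011·e^(−0.04·T))
vols = (16.4 + 14.695)·(0.01821 + 0.09011·e^(−0.04·9.1))

2.5133 volumes


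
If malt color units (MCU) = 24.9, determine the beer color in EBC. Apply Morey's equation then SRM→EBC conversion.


SRM = 1.4922·MCU^0.6859;  EBC = SRM·1.97
SRM = 1.4922·24.9^0.6859 = 13.5357
EBC = 13.5357·1.97

26.6653 EBC


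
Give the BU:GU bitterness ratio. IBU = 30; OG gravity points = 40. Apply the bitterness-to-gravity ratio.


BU:GU = IBU / OG_points
BU:GU = 30 / 40

0.7500


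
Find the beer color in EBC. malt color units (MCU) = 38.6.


SRM = 1.4922·MCU^0.6859;  EBC = SRM·1.97
SRM = 1.4922·38.6^0.6859 = 18.2838
EBC = 18.2838·1.97

36.0192 EBC


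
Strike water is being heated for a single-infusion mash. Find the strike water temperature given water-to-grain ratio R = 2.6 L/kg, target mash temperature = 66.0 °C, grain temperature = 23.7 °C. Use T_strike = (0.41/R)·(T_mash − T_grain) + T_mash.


T_strike = (0.41/2.6)·(66.0 − 23.7) + 66.0

72.6704 °C


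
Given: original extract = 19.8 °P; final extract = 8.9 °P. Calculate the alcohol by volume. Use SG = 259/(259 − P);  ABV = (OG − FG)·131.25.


OG = 259/(259 − 19.8) = 1.0828
FG = 259/(259 − 8.9) = 1.0356
ABV = (1.0828 − 1.0356)·131.25

6.1937 % ABV


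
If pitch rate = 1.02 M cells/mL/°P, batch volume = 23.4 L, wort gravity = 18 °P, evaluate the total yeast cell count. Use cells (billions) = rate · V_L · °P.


cells = 1.02 · 23.4 · 18

429.6240 billion cells


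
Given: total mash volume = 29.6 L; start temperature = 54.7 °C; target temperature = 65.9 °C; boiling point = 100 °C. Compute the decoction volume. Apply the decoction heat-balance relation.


V_dec = V_total·(T_target − T_start)/(T_boil − T_start)
V_dec = 29.6·(65.9 − 54.7)/(100 − 54.7)

7.3183 L


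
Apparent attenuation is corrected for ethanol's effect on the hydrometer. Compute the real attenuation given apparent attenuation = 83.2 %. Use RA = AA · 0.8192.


RA = 83.2 · 0.8192

68.1574 %


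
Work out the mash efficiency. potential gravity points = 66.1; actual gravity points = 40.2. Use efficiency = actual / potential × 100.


efficiency = 40.2 / 66.1 × 100

60.8169 %


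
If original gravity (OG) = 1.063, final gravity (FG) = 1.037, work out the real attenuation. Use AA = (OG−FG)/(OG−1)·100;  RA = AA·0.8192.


AA = (1.063 − 1.037)/(1.063 − 1)·100 = 41.2698
RA = 41.2698·0.8192

33.8083 %


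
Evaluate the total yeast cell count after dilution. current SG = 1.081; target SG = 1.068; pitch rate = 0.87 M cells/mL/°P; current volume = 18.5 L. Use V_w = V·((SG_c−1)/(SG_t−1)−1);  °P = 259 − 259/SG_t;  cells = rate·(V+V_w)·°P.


V_w = 18.5·((1.081−1)/(1.068−1)−1) = 3.5368
V_final = 18.5 + 3.5368 = 22.0368
°P = 259 − 259/1.068 = 16.4906
cells = 0.87·22.0368·16.4906

316.1582 billion cells


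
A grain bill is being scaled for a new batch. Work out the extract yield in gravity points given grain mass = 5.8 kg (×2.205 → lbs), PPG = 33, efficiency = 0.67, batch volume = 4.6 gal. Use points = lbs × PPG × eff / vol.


lbs = 5.8 × 2.205 = 12.7890
points = 12.7890 × 33 × 0.67 / 4.6

61.4706 points


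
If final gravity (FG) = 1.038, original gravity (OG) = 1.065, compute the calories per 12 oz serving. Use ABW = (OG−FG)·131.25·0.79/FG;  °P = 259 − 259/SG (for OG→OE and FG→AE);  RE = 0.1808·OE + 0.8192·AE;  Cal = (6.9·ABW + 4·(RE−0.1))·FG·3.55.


ABW = (1.065 − 1.038)·131.25·0.79/1.038 = 2.6971
OE = 259 − 259/1.065 = 15.8075 °P
AE = 259 − 259/1.038 = 9.4817 °P
RE = 0.1808·15.8075 + 0.8192·9.4817 = 10.6254 °P
Cal = (6.9·2.6971 + 4·(10.6254−0.1))·1.038·3.55

223.7155 kcal


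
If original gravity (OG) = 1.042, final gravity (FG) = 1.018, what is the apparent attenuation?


AA = (OG − FG)/(OG − 1) · 100
AA = (1.042 − 1.018)/(1.042 − 1) · 100

57.1429 %


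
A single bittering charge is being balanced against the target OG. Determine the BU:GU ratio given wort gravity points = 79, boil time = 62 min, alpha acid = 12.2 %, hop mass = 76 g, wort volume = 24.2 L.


U = 1.65·0.000125^(GP/1000)·(1−e^(−0.04t))/4.15;  IBU = (α/100)·m·U·1000/V;  BU:GU = IBU/GP
U = 1.65·0.000125^(79/1000)·(1−e^(−0.04·62))/4.15 = 0.1791
IBU = (12.2/100)·76·0.1791·1000/24.2 = 68.6226
BU:GU = 68.6226/79

0.8686


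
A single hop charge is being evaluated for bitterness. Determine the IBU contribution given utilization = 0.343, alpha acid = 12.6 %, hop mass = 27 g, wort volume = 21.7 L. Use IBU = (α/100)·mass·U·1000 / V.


IBU = (12.6/100)·27·0.343·1000 / 21.7

53.7735 IBU


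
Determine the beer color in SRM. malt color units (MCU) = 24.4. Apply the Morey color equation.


SRM = 1.4922 · MCU^0.6859
SRM = 1.4922 · 24.4^0.6859

13.3487 SRM


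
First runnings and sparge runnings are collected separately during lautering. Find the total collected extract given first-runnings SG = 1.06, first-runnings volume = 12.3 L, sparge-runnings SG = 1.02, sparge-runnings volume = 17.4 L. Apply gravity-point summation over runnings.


total = Σ (SG_i − 1)·1000·V_i
first = (1.06 − 1)·1000·12.3 = 738.0000
sparge = (1.02 − 1)·1000·17.4 = 348.0000
total = 738.0000 + 348.0000

1086.0000 gravity·L


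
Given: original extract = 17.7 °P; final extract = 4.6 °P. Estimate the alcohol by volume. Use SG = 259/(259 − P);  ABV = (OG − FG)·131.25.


OG = 259/(259 − 17.7) = 1.0734
FG = 259/(259 − 4.6) = 1.0181
ABV = (1.0734 − 1.0181)·131.25

7.2543 % ABV


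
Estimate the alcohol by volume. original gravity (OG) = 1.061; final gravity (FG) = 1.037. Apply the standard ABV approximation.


ABV = (OG − FG) · 131.25
ABV = (1.061 − 1.037) · 131.25

3.1500 % ABV


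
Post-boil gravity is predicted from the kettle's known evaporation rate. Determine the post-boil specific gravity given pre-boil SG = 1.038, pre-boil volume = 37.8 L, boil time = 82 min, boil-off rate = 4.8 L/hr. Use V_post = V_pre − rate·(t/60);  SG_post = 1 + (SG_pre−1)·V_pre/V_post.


V_post = 37.8 − 4.8·(82/60) = 31.2400
SG_post = 1 + (1.038 − 1)·37.8/31.2400

1.0460


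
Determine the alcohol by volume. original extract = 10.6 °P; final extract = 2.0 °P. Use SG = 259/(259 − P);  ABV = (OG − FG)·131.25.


OG = 259/(259 − 10.6) = 1.0427
FG = 259/(259 − 2.0) = 1.0078
ABV = (1.0427 − 1.0078)·131.25

4.5794 % ABV


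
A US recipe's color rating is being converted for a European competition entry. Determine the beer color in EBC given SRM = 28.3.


EBC = SRM · 1.97
EBC = 28.3 · 1.97

55.7510 EBC


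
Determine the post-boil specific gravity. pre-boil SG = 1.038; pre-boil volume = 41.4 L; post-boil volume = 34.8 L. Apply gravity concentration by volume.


SG_post = 1 + (SG_pre − 1)·V_pre/V_post
pts_pre = (1.038 − 1)·1000 = 38.0000
pts_post = 38.0000·41.4/34.8 = 45.2069
SG_post = 1 + 45.2069/1000

1.0452


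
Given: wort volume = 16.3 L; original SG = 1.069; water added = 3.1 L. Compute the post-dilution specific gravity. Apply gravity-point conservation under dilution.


SG_new = 1 + (SG_old − 1)·V_old/(V_old + V_water)
pts = (1.069 − 1)·1000·16.3/(16.3 + 3.1) = 57.9742
SG_new = 1 + 57.9742/1000

1.0580


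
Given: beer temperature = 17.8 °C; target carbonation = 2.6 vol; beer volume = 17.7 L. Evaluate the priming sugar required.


residual = 14.695·(0.01821 + 0.09011·e^(−0.04·T));  sugar = (target − residual)·4.0·V
residual = 14.695·(0.01821 + 0.09011·e^(−0.04·17.8)) = 0.9173
sugar = (2.6 − 0.9173)·4.0·17.7

119.1342 g


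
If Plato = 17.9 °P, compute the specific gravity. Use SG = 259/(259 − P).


SG = 259/(259 − 17.9)

1.0742


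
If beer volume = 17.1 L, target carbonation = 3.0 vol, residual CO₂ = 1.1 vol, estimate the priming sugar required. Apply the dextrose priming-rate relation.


sugar = (target − residual)·4.0·V
sugar = (3.0 − 1.1)·4.0·17.1

129.9600 g


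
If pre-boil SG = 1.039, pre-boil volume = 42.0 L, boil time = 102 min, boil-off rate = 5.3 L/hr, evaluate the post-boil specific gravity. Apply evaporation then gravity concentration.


V_post = V_pre − rate·(t/60);  SG_post = 1 + (SG_pre−1)·V_pre/V_post
V_post = 42.0 − 5.3·(102/60) = 32.9900
SG_post = 1 + (1.039 − 1)·42.0/32.9900

1.0497


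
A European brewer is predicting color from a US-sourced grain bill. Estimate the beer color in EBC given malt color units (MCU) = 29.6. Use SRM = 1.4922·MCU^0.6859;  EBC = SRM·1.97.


SRM = 1.4922·29.6^0.6859 = 15.2400
EBC = 15.2400·1.97

30.0229 EBC


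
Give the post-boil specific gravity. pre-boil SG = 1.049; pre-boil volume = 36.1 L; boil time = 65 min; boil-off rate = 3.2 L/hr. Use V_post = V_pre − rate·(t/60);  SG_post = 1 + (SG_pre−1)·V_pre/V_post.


V_post = 36.1 − 3.2·(65/60) = 32.6333
SG_post = 1 + (1.049 − 1)·36.1/32.6333

1.0542


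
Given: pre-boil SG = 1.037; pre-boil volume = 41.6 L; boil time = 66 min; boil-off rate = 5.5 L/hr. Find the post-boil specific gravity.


V_post = V_pre − rate·(t/60);  SG_post = 1 + (SG_pre−1)·V_pre/V_post
V_post = 41.6 − 5.5·(66/60) = 35.5500
SG_post = 1 + (1.037 − 1)·41.6/35.5500

1.0433


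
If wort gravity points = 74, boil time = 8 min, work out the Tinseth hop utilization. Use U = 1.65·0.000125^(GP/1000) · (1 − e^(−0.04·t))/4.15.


bigness = 1.65·0.000125^(74/1000) = 0.8485
boil_factor = (1 − e^(−0.04·8))/4.15 = 0.0660
U = 0.8485 · 0.0660

0.0560


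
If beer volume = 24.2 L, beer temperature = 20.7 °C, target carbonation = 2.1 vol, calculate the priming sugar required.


residual = 14.695·(0.01821 + 0.09011·e^(−0.04·T));  sugar = (target − residual)·4.0·V
residual = 14.695·(0.01821 + 0.09011·e^(−0.04·20.7)) = 0.8462
sugar = (2.1 − 0.8462)·4.0·24.2

121.3723 g


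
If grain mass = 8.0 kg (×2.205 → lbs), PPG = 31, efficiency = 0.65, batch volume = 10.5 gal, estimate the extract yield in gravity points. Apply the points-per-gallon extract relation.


points = lbs × PPG × eff / vol
lbs = 8.0 × 2.205 = 17.6400
points = 17.6400 × 31 × 0.65 / 10.5

33.8520 points


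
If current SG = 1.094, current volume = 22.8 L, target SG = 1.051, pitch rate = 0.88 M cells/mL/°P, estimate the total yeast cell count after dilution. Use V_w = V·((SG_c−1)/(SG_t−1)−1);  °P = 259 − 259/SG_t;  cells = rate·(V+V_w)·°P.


V_w = 22.8·((1.094−1)/(1.051−1)−1) = 19.2235
V_final = 22.8 + 19.2235 = 42.0235
°P = 259 − 259/1.051 = 12.5680
cells = 0.88·42.0235·12.5680

464.7746 billion cells


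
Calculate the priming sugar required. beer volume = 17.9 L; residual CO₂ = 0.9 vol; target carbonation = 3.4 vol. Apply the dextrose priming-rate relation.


sugar = (target − residual)·4.0·V
sugar = (3.4 − 0.9)·4.0·17.9

179.0000 g


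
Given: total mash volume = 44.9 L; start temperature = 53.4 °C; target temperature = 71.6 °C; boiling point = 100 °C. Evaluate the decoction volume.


V_dec = V_total·(T_target − T_start)/(T_boil − T_start)
V_dec = 44.9·(71.6 − 53.4)/(100 − 53.4)

17.5361 L


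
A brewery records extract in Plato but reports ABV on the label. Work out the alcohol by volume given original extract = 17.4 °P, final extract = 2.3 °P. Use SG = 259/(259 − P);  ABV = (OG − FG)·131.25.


OG = 259/(259 − 17.4) = 1.0720
FG = 259/(259 − 2.3) = 1.0090
ABV = (1.0720 − 1.0090)·131.25

8.2766 % ABV


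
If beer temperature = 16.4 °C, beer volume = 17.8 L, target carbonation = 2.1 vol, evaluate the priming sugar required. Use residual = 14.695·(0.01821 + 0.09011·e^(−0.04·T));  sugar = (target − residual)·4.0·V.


residual = 14.695·(0.01821 + 0.09011·e^(−0.04·16.4)) = 0.9547
sugar = (2.1 − 0.9547)·4.0·17.8

81.5428 g


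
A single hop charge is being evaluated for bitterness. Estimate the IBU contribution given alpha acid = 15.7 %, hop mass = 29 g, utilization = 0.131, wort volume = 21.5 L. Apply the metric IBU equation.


IBU = (α/100)·mass·U·1000 / V
IBU = (15.7/100)·29·0.131·1000 / 21.5

27.7415 IBU


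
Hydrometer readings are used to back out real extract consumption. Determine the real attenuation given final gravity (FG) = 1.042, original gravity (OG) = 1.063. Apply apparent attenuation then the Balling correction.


AA = (OG−FG)/(OG−1)·100;  RA = AA·0.8192
AA = (1.063 − 1.042)/(1.063 − 1)·100 = 33.3333
RA = 33.3333·0.8192

27.3067 %


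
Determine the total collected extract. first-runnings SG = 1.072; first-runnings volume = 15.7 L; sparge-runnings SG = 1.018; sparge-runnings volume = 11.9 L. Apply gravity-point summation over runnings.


total = Σ (SG_i − 1)·1000·V_i
first = (1.072 − 1)·1000·15.7 = 1130.4000
sparge = (1.018 − 1)·1000·11.9 = 214.2000
total = 1130.4000 + 214.2000

1344.6000 gravity·L


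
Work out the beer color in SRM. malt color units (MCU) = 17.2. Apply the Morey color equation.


SRM = 1.4922 · MCU^0.6859
SRM = 1.4922 · 17.2^0.6859

10.5021 SRM


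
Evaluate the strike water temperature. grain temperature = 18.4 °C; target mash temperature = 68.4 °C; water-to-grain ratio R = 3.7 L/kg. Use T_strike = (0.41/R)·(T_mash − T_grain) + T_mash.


T_strike = (0.41/3.7)·(68.4 − 18.4) + 68.4

73.9405 °C


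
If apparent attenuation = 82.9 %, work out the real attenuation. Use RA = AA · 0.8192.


RA = 82.9 · 0.8192

67.9117 %


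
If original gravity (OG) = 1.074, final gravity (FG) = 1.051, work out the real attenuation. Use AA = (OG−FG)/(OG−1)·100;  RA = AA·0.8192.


AA = (1.074 − 1.051)/(1.074 − 1)·100 = 31.0811
RA = 31.0811·0.8192

25.4616 %


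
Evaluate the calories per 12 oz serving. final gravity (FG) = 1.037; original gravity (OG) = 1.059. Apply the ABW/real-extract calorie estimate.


ABW = (OG−FG)·131.25·0.79/FG;  °P = 259 − 259/SG (for OG→OE and FG→AE);  RE = 0.1808·OE + 0.8192·AE;  Cal = (6.9·ABW + 4·(RE−0.1))·FG·3.55
ABW = (1.059 − 1.037)·131.25·0.79/1.037 = 2.1997
OE = 259 − 259/1.059 = 14.4297 °P
AE = 259 − 259/1.037 = 9.2411 °P
RE = 0.1808·14.4297 + 0.8192·9.2411 = 10.1792 °P
Cal = (6.9·2.1997 + 4·(10.1792−0.1))·1.037·3.55

204.2960 kcal


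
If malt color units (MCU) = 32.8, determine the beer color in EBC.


SRM = 1.4922·MCU^0.6859;  EBC = SRM·1.97
SRM = 1.4922·32.8^0.6859 = 16.3518
EBC = 16.3518·1.97

32.2130 EBC


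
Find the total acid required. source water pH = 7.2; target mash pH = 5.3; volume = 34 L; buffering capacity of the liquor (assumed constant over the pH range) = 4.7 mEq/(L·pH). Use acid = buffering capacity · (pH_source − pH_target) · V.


acid = 4.7 · (7.2 − 5.3) · 34

303.6200 mEq


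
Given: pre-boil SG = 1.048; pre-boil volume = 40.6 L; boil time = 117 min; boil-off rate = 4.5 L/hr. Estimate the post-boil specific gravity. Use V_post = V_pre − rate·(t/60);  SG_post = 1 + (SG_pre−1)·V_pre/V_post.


V_post = 40.6 − 4.5·(117/60) = 31.8250
SG_post = 1 + (1.048 − 1)·40.6/31.8250

1.0612


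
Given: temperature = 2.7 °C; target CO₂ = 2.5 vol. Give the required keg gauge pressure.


psi = vols/(0.01821 + 0.09011·e^(−0.04·T)) − 14.695
psi = 2.5/(0.01821 + 0.09011·e^(−0.04·2.7)) − 14.695

10.5333 psi


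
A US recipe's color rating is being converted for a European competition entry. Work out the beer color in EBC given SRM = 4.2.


EBC = SRM · 1.97
EBC = 4.2 · 1.97

8.2740 EBC


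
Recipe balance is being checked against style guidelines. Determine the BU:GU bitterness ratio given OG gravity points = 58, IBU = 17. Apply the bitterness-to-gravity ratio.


BU:GU = IBU / OG_points
BU:GU = 17 / 58

0.2931


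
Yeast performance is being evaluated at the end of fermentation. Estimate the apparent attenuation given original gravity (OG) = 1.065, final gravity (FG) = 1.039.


AA = (OG − FG)/(OG − 1) · 100
AA = (1.065 − 1.039)/(1.065 − 1) · 100

40.0000 %


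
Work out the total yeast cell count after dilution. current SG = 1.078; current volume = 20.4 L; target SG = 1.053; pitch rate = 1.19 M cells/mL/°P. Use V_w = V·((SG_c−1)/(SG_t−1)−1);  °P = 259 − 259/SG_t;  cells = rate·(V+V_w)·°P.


V_w = 20.4·((1.078−1)/(1.053−1)−1) = 9.6226
V_final = 20.4 + 9.6226 = 30.0226
°P = 259 − 259/1.053 = 13.0361
cells = 1.19·30.0226·13.0361

465.7396 billion cells


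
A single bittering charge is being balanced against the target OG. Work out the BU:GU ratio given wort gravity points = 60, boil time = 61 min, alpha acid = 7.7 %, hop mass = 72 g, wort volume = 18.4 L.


U = 1.65·0.000125^(GP/1000)·(1−e^(−0.04t))/4.15;  IBU = (α/100)·m·U·1000/V;  BU:GU = IBU/GP
U = 1.65·0.000125^(60/1000)·(1−e^(−0.04·61))/4.15 = 0.2117
IBU = (7.7/100)·72·0.2117·1000/18.4 = 63.7749
BU:GU = 63.7749/60

1.0629


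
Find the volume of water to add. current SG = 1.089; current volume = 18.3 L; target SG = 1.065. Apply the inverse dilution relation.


V_water = V·((SG_curr − 1)/(SG_target − 1) − 1)
V_water = 18.3·((1.089 − 1)/(1.065 − 1) − 1)

6.7569 L


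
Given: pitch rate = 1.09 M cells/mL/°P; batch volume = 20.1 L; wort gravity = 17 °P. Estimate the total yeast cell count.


cells (billions) = rate · V_L · °P
cells = 1.09 · 20.1 · 17

372.4530 billion cells


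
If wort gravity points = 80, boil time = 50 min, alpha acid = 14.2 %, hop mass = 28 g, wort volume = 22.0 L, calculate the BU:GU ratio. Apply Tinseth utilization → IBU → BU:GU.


U = 1.65·0.000125^(GP/1000)·(1−e^(−0.04t))/4.15;  IBU = (α/100)·m·U·1000/V;  BU:GU = IBU/GP
U = 1.65·0.000125^(80/1000)·(1−e^(−0.04·50))/4.15 = 0.1675
IBU = (14.2/100)·28·0.1675·1000/22.0 = 30.2733
BU:GU = 30.2733/80

0.3784


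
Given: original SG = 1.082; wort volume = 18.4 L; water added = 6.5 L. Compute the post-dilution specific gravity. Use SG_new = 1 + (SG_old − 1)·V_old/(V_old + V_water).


pts = (1.082 − 1)·1000·18.4/(18.4 + 6.5) = 60.5944
SG_new = 1 + 60.5944/1000

1.0606


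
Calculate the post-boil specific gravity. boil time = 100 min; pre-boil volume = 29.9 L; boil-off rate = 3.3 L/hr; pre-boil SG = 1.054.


V_post = V_pre − rate·(t/60);  SG_post = 1 + (SG_pre−1)·V_pre/V_post
V_post = 29.9 − 3.3·(100/60) = 24.4000
SG_post = 1 + (1.054 − 1)·29.9/24.4000

1.0662


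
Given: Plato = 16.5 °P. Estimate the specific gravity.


SG = 259/(259 − P)
SG = 259/(259 − 16.5)

1.0680


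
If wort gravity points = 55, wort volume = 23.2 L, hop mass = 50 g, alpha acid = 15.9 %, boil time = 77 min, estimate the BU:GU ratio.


U = 1.65·0.000125^(GP/1000)·(1−e^(−0.04t))/4.15;  IBU = (α/100)·m·U·1000/V;  BU:GU = IBU/GP
U = 1.65·0.000125^(55/1000)·(1−e^(−0.04·77))/4.15 = 0.2314
IBU = (15.9/100)·50·0.2314·1000/23.2 = 79.2888
BU:GU = 79.2888/55

1.4416


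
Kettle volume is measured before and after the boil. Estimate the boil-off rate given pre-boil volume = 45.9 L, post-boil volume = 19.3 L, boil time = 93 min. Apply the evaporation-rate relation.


rate = (V_pre − V_post) / (t_min/60)
rate = (45.9 − 19.3) / (93/60)

17.1613 L/hr


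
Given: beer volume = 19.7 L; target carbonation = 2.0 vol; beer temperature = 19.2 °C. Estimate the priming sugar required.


residual = 14.695·(0.01821 + 0.09011·e^(−0.04·T));  sugar = (target − residual)·4.0·V
residual = 14.695·(0.01821 + 0.09011·e^(−0.04·19.2)) = 0.8819
sugar = (2.0 − 0.8819)·4.0·19.7

88.1039 g


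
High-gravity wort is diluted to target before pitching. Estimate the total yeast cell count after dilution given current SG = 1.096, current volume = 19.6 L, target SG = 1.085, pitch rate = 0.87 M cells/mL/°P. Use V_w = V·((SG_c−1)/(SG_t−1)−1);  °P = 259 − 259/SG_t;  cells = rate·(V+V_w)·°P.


V_w = 19.6·((1.096−1)/(1.085−1)−1) = 2.5365
V_final = 19.6 + 2.5365 = 22.1365
°P = 259 − 259/1.085 = 20.2903
cells = 0.87·22.1365·20.2903

390.7658 billion cells


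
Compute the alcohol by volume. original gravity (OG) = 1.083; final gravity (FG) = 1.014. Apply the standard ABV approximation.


ABV = (OG − FG) · 131.25
ABV = (1.083 − 1.014) · 131.25

9.0562 % ABV


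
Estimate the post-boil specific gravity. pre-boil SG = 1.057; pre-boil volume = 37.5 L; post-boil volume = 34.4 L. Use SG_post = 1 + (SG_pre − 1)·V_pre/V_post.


pts_pre = (1.057 − 1)·1000 = 57.0000
pts_post = 57.0000·37.5/34.4 = 62.1366
SG_post = 1 + 62.1366/1000

1.0621


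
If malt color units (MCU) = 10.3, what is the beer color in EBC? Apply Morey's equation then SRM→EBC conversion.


SRM = 1.4922·MCU^0.6859;  EBC = SRM·1.97
SRM = 1.4922·10.3^0.6859 = 7.3881
EBC = 7.3881·1.97

14.5545 EBC


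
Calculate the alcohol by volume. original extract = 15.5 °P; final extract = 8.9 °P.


SG = 259/(259 − P);  ABV = (OG − FG)·131.25
OG = 259/(259 − 15.5) = 1.0637
FG = 259/(259 − 8.9) = 1.0356
ABV = (1.0637 − 1.0356)·131.25

3.6841 % ABV


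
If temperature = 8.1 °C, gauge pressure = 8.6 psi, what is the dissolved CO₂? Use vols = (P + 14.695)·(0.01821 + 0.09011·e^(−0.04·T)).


vols = (8.6 + 14.695)·(0.01821 + 0.09011·e^(−0.04·8.1))

1.9424 volumes


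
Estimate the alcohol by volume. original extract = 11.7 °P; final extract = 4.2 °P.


SG = 259/(259 − P);  ABV = (OG − FG)·131.25
OG = 259/(259 − 11.7) = 1.0473
FG = 259/(259 − 4.2) = 1.0165
ABV = (1.0473 − 1.0165)·131.25

4.0461 % ABV


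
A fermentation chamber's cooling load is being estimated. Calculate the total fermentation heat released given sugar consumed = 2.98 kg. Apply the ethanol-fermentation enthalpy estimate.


Q = m_sugar · 590 kJ/kg
Q = 2.98 · 590

1758.2000 kJ


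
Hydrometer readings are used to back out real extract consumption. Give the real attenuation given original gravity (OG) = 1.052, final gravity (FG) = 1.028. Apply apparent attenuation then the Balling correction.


AA = (OG−FG)/(OG−1)·100;  RA = AA·0.8192
AA = (1.052 − 1.028)/(1.052 − 1)·100 = 46.1538
RA = 46.1538·0.8192

37.8092 %


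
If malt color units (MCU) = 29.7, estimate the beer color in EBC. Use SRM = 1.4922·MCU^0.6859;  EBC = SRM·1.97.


SRM = 1.4922·29.7^0.6859 = 15.2753
EBC = 15.2753·1.97

30.0924 EBC


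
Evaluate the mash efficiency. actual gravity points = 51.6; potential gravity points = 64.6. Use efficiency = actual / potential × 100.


efficiency = 51.6 / 64.6 × 100

79.8762 %


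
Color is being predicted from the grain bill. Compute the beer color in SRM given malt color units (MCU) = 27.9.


SRM = 1.4922 · MCU^0.6859
SRM = 1.4922 · 27.9^0.6859

14.6341 SRM


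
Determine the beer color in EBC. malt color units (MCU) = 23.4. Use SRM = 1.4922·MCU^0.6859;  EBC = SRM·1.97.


SRM = 1.4922·23.4^0.6859 = 12.9710
EBC = 12.9710·1.97

25.5528 EBC


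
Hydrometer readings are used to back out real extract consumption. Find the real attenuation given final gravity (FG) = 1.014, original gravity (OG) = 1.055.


AA = (OG−FG)/(OG−1)·100;  RA = AA·0.8192
AA = (1.055 − 1.014)/(1.055 − 1)·100 = 74.5455
RA = 74.5455·0.8192

61.0676 %


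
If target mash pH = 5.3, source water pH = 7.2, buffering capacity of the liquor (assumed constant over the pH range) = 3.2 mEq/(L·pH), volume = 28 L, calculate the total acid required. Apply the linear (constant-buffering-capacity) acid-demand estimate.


acid = buffering capacity · (pH_source − pH_target) · V
acid = 3.2 · (7.2 − 5.3) · 28

170.2400 mEq


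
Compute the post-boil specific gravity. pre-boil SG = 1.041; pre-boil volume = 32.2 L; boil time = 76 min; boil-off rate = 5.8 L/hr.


V_post = V_pre − rate·(t/60);  SG_post = 1 + (SG_pre−1)·V_pre/V_post
V_post = 32.2 − 5.8·(76/60) = 24.8533
SG_post = 1 + (1.041 − 1)·32.2/24.8533

1.0531


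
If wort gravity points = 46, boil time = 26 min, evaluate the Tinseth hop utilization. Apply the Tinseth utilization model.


U = 1.65·0.000125^(GP/1000) · (1 − e^(−0.04·t))/4.15
bigness = 1.65·0.000125^(46/1000) = 1.0913
boil_factor = (1 − e^(−0.04·26))/4.15 = 0.1558
U = 1.0913 · 0.1558

0.1700


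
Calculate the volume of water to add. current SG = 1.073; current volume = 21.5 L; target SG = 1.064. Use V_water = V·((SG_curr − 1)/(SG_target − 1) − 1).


V_water = 21.5·((1.073 − 1)/(1.064 − 1) − 1)

3.0234 L


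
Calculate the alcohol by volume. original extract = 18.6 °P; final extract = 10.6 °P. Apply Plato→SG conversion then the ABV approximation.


SG = 259/(259 − P);  ABV = (OG − FG)·131.25
OG = 259/(259 − 18.6) = 1.0774
FG = 259/(259 − 10.6) = 1.0427
ABV = (1.0774 − 1.0427)·131.25

4.5541 % ABV


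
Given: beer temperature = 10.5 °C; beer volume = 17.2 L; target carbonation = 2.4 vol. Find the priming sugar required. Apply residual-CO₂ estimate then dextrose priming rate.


residual = 14.695·(0.01821 + 0.09011·e^(−0.04·T));  sugar = (target − residual)·4.0·V
residual = 14.695·(0.01821 + 0.09011·e^(−0.04·10.5)) = 1.1376
sugar = (2.4 − 1.1376)·4.0·17.2

86.8507 g


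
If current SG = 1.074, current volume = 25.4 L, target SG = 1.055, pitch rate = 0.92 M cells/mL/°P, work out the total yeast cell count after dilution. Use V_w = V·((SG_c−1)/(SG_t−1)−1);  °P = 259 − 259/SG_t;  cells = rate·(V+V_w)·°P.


V_w = 25.4·((1.074−1)/(1.055−1)−1) = 8.7745
V_final = 25.4 + 8.7745 = 34.1745
°P = 259 − 259/1.055 = 13.5024
cells = 0.92·34.1745·13.5024

424.5224 billion cells


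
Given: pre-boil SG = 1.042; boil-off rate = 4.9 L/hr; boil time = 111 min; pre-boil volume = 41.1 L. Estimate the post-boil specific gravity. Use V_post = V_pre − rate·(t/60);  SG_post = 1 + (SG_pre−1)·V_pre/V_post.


V_post = 41.1 − 4.9·(111/60) = 32.0350
SG_post = 1 + (1.042 − 1)·41.1/32.0350

1.0539


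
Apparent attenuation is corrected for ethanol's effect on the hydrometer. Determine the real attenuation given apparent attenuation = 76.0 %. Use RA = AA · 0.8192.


RA = 76.0 · 0.8192

62.2592 %


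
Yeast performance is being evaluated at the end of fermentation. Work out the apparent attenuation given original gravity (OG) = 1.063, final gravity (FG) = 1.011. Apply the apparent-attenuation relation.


AA = (OG − FG)/(OG − 1) · 100
AA = (1.063 − 1.011)/(1.063 − 1) · 100

82.5397 %


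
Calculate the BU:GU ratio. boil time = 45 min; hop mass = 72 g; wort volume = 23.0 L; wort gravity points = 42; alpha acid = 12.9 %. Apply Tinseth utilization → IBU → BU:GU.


U = 1.65·0.000125^(GP/1000)·(1−e^(−0.04t))/4.15;  IBU = (α/100)·m·U·1000/V;  BU:GU = IBU/GP
U = 1.65·0.000125^(42/1000)·(1−e^(−0.04·45))/4.15 = 0.2275
IBU = (12.9/100)·72·0.2275·1000/23.0 = 91.8822
BU:GU = 91.8822/42

2.1877


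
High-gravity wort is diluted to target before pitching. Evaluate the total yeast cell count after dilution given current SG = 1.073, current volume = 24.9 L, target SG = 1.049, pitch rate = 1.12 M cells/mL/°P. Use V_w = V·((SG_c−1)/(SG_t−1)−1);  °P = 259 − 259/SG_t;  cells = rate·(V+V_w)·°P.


V_w = 24.9·((1.073−1)/(1.049−1)−1) = 12.1959
V_final = 24.9 + 12.1959 = 37.0959
°P = 259 − 259/1.049 = 12.0982
cells = 1.12·37.0959·12.0982

502.6486 billion cells
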